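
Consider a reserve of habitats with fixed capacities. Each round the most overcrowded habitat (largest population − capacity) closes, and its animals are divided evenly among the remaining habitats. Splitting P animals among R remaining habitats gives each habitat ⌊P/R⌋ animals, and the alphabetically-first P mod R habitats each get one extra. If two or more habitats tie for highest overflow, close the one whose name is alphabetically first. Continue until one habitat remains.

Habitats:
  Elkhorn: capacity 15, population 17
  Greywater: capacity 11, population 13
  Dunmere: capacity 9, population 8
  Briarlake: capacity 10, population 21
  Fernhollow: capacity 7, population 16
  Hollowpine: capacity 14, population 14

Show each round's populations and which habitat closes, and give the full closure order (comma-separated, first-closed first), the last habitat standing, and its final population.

Closure order: Briarlake, Fernhollow, Elkhorn, Greywater, Dunmere
Last habitat: Hollowpine with 89 animals

Round 1: Briarlake=21 Dunmere=8 Elkhorn=17 Fernhollow=16 Greywater=13 Hollowpine=14 → close Briarlake (overflow 11)
  21÷5 = 4 each, +1 to first 1
Round 2: Dunmere=13 Elkhorn=21 Fernhollow=20 Greywater=17 Hollowpine=18 → close Fernhollow (overflow 13)
  20÷4 = 5 each, +1 to first 0
Round 3: Dunmere=18 Elkhorn=26 Greywater=22 Hollowpine=23 → close Elkhorn (overflow 11)
  26÷3 = 8 each, +1 to first 2
Round 4: Dunmere=27 Greywater=31 Hollowpine=31 → close Greywater (overflow 20)
  31÷2 = 15 each, +1 to first 1
Round 5: Dunmere=43 Hollowpine=46 → close Dunmere (overflow 34)
  43÷1 = 43 each, +1 to first 0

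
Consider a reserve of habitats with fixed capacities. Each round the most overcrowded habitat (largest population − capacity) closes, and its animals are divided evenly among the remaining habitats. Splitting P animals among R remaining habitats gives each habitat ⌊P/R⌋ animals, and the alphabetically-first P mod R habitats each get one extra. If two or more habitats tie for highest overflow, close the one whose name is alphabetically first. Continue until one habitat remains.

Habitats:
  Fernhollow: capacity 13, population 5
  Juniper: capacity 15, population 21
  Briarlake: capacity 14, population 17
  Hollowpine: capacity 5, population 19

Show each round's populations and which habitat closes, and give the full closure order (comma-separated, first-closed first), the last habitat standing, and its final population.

Round 1: Briarlake=17 Fernhollow=5 Hollowpine=19 Juniper=21 → close Hollowpine (overflow 14)
  19÷3 = 6 each, +1 to first 1
Round 2: Briarlake=24 Fernhollow=11 Juniper=27 → close Juniper (overflow 12)
  27÷2 = 13 each, +1 to first 1
Round 3: Briarlake=38 Fernhollow=24 → close Briarlake (overflow 24)
  38÷1 = 38 each, +1 to first 0

Closure order: Hollowpine, Juniper, Briarlake
Last habitat: Fernhollow with 62 animals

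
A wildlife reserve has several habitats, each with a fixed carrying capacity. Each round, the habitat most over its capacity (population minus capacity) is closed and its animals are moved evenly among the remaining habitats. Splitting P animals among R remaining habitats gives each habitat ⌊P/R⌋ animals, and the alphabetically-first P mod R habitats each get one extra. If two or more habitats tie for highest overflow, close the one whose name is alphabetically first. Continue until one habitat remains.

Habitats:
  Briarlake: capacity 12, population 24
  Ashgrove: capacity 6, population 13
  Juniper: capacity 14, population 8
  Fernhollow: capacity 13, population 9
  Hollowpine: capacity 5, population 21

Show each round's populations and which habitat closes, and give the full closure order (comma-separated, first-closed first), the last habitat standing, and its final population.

Closure order: Hollowpine, Briarlake, Ashgrove, Fernhollow
Last habitat: Juniper with 75 animals

Round 1: Ashgrove=13 Briarlake=24 Fernhollow=9 Hollowpine=21 Juniper=8 → close Hollowpine (overflow 16)
  21÷4 = 5 each, +1 to first 1
Round 2: Ashgrove=19 Briarlake=29 Fernhollow=14 Juniper=13 → close Briarlake (overflow 17)
  29÷3 = 9 each, +1 to first 2
Round 3: Ashgrove=29 Fernhollow=24 Juniper=22 → close Ashgrove (overflow 23)
  29÷2 = 14 each, +1 to first 1
Round 4: Fernhollow=39 Juniper=36 → close Fernhollow (overflow 26)
  39÷1 = 39 each, +1 to first 0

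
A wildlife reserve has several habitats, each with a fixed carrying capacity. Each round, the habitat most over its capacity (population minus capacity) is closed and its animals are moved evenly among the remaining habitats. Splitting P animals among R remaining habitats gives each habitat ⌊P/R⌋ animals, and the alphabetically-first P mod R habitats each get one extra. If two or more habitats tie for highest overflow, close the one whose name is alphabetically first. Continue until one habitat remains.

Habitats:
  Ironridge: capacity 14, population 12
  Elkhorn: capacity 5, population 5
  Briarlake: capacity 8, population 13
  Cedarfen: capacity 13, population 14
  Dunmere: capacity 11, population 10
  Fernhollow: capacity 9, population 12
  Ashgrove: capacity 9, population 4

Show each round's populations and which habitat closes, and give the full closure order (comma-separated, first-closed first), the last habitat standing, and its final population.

Closure order: Briarlake, Fernhollow, Cedarfen, Elkhorn, Dunmere, Ashgrove
Last habitat: Ironridge with 70 animals

Round 1: Ashgrove=4 Briarlake=13 Cedarfen=14 Dunmere=10 Elkhorn=5 Fernhollow=12 Ironridge=12 → close Briarlake (overflow 5)
  13÷6 = 2 each, +1 to first 1
Round 2: Ashgrove=7 Cedarfen=16 Dunmere=12 Elkhorn=7 Fernhollow=14 Ironridge=14 → close Fernhollow (overflow 5)
  14÷5 = 2 each, +1 to first 4
Round 3: Ashgrove=10 Cedarfen=19 Dunmere=15 Elkhorn=10 Ironridge=16 → close Cedarfen (overflow 6)
  19÷4 = 4 each, +1 to first 3
Round 4: Ashgrove=15 Dunmere=20 Elkhorn=15 Ironridge=20 → close Elkhorn (overflow 10)
  15÷3 = 5 each, +1 to first 0
Round 5: Ashgrove=20 Dunmere=25 Ironridge=25 → close Dunmere (overflow 14)
  25÷2 = 12 each, +1 to first 1
Round 6: Ashgrove=33 Ironridge=37 → close Ashgrove (overflow 24)
  33÷1 = 33 each, +1 to first 0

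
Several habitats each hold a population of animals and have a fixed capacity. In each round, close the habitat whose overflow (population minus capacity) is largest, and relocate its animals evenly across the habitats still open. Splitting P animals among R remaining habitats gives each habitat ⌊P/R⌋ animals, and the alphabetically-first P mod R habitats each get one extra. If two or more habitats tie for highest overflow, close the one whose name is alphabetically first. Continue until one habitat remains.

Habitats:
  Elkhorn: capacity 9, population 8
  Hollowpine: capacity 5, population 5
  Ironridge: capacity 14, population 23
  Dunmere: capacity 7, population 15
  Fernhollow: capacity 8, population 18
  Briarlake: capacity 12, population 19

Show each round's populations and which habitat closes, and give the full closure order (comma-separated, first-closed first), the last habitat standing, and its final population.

Closure order: Fernhollow, Dunmere, Briarlake, Ironridge, Elkhorn
Last habitat: Hollowpine with 88 animals

Round 1: Briarlake=19 Dunmere=15 Elkhorn=8 Fernhollow=18 Hollowpine=5 Ironridge=23 → close Fernhollow (overflow 10)
  18÷5 = 3 each, +1 to first 3
Round 2: Briarlake=23 Dunmere=19 Elkhorn=12 Hollowpine=8 Ironridge=26 → close Dunmere (overflow 12)
  19÷4 = 4 each, +1 to first 3
Round 3: Briarlake=28 Elkhorn=17 Hollowpine=13 Ironridge=30 → close Briarlake (overflow 16)
  28÷3 = 9 each, +1 to first 1
Round 4: Elkhorn=27 Hollowpine=22 Ironridge=39 → close Ironridge (overflow 25)
  39÷2 = 19 each, +1 to first 1
Round 5: Elkhorn=47 Hollowpine=41 → close Elkhorn (overflow 38)
  47÷1 = 47 each, +1 to first 0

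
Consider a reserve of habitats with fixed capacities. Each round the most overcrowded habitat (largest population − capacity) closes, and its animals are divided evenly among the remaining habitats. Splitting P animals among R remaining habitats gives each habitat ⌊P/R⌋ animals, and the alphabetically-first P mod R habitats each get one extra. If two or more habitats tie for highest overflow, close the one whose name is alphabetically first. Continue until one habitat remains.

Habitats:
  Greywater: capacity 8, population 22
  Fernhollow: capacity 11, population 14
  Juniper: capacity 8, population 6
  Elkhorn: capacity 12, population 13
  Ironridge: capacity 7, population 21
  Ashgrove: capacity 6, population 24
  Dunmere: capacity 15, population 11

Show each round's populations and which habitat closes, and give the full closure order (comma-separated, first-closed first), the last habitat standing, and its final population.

Round 1: Ashgrove=24 Dunmere=11 Elkhorn=13 Fernhollow=14 Greywater=22 Ironridge=21 Juniper=6 → close Ashgrove (overflow 18)
  24÷6 = 4 each, +1 to first 0
Round 2: Dunmere=15 Elkhorn=17 Fernhollow=18 Greywater=26 Ironridge=25 Juniper=10 → close Greywater (overflow 18)
  26÷5 = 5 each, +1 to first 1
Round 3: Dunmere=21 Elkhorn=22 Fernhollow=23 Ironridge=30 Juniper=15 → close Ironridge (overflow 23)
  30÷4 = 7 each, +1 to first 2
Round 4: Dunmere=29 Elkhorn=30 Fernhollow=30 Juniper=22 → close Fernhollow (overflow 19)
  30÷3 = 10 each, +1 to first 0
Round 5: Dunmere=39 Elkhorn=40 Juniper=32 → close Elkhorn (overflow 28)
  40÷2 = 20 each, +1 to first 0
Round 6: Dunmere=59 Juniper=52 → close Dunmere (overflow 44)
  59÷1 = 59 each, +1 to first 0

Closure order: Ashgrove, Greywater, Ironridge, Fernhollow, Elkhorn, Dunmere
Last habitat: Juniper with 111 animals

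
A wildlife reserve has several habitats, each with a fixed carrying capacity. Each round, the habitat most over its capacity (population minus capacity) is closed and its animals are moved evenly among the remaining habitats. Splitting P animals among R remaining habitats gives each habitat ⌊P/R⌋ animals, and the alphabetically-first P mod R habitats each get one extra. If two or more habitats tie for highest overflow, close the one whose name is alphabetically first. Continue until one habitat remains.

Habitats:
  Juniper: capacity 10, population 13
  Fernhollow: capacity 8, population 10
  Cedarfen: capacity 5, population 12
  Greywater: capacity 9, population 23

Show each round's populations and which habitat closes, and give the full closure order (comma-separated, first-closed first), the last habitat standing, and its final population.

Closure order: Greywater, Cedarfen, Fernhollow
Last habitat: Juniper with 58 animals

Round 1: Cedarfen=12 Fernhollow=10 Greywater=23 Juniper=13 → close Greywater (overflow 14)
  23÷3 = 7 each, +1 to first 2
Round 2: Cedarfen=20 Fernhollow=18 Juniper=20 → close Cedarfen (overflow 15)
  20÷2 = 10 each, +1 to first 0
Round 3: Fernhollow=28 Juniper=30 → close Fernhollow (overflow 20)
  28÷1 = 28 each, +1 to first 0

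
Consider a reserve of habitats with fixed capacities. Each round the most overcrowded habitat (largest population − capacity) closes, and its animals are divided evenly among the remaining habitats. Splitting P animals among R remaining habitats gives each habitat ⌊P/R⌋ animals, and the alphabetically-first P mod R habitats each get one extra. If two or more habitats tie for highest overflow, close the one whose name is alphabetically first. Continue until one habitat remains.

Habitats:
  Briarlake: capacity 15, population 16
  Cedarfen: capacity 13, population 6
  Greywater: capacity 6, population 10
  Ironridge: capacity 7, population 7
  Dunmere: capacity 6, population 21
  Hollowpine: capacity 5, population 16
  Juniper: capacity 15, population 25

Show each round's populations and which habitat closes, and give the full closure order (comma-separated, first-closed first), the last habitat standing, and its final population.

Round 1: Briarlake=16 Cedarfen=6 Dunmere=21 Greywater=10 Hollowpine=16 Ironridge=7 Juniper=25 → close Dunmere (overflow 15)
  21÷6 = 3 each, +1 to first 3
Round 2: Briarlake=20 Cedarfen=10 Greywater=14 Hollowpine=19 Ironridge=10 Juniper=28 → close Hollowpine (overflow 14)
  19÷5 = 3 each, +1 to first 4
Round 3: Briarlake=24 Cedarfen=14 Greywater=18 Ironridge=14 Juniper=31 → close Juniper (overflow 16)
  31÷4 = 7 each, +1 to first 3
Round 4: Briarlake=32 Cedarfen=22 Greywater=26 Ironridge=21 → close Greywater (overflow 20)
  26÷3 = 8 each, +1 to first 2
Round 5: Briarlake=41 Cedarfen=31 Ironridge=29 → close Briarlake (overflow 26)
  41÷2 = 20 each, +1 to first 1
Round 6: Cedarfen=52 Ironridge=49 → close Ironridge (overflow 42)
  49÷1 = 49 each, +1 to first 0

Closure order: Dunmere, Hollowpine, Juniper, Greywater, Briarlake, Ironridge
Last habitat: Cedarfen with 101 animals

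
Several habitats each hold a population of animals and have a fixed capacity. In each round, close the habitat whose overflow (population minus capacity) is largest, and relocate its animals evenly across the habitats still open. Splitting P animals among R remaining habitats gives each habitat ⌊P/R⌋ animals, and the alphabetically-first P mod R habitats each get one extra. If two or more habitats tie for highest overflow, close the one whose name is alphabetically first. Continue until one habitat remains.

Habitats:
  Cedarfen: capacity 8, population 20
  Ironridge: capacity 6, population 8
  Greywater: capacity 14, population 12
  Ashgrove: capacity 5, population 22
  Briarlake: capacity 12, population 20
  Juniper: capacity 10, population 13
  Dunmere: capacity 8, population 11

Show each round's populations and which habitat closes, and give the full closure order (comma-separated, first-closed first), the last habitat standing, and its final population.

Closure order: Ashgrove, Cedarfen, Briarlake, Dunmere, Ironridge, Juniper
Last habitat: Greywater with 106 animals

Round 1: Ashgrove=22 Briarlake=20 Cedarfen=20 Dunmere=11 Greywater=12 Ironridge=8 Juniper=13 → close Ashgrove (overflow 17)
  22÷6 = 3 each, +1 to first 4
Round 2: Briarlake=24 Cedarfen=24 Dunmere=15 Greywater=16 Ironridge=11 Juniper=16 → close Cedarfen (overflow 16)
  24÷5 = 4 each, +1 to first 4
Round 3: Briarlake=29 Dunmere=20 Greywater=21 Ironridge=16 Juniper=20 → close Briarlake (overflow 17)
  29÷4 = 7 each, +1 to first 1
Round 4: Dunmere=28 Greywater=28 Ironridge=23 Juniper=27 → close Dunmere (overflow 20)
  28÷3 = 9 each, +1 to first 1
Round 5: Greywater=38 Ironridge=32 Juniper=36 → close Ironridge (overflow 26)
  32÷2 = 16 each, +1 to first 0
Round 6: Greywater=54 Juniper=52 → close Juniper (overflow 42)
  52÷1 = 52 each, +1 to first 0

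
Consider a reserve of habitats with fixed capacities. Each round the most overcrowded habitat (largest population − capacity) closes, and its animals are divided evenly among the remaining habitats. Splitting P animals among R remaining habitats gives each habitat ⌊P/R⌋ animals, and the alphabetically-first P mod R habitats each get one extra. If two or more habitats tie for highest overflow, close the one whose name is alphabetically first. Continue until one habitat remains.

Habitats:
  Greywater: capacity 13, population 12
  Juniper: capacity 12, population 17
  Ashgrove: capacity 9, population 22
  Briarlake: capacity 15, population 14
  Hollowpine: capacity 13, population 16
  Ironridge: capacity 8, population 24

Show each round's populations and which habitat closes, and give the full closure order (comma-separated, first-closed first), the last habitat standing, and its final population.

Closure order: Ironridge, Ashgrove, Hollowpine, Juniper, Briarlake
Last habitat: Greywater with 105 animals

Round 1: Ashgrove=22 Briarlake=14 Greywater=12 Hollowpine=16 Ironridge=24 Juniper=17 → close Ironridge (overflow 16)
  24÷5 = 4 each, +1 to first 4
Round 2: Ashgrove=27 Briarlake=19 Greywater=17 Hollowpine=21 Juniper=21 → close Ashgrove (overflow 18)
  27÷4 = 6 each, +1 to first 3
Round 3: Briarlake=26 Greywater=24 Hollowpine=28 Juniper=27 → close Hollowpine (overflow 15)
  28÷3 = 9 each, +1 to first 1
Round 4: Briarlake=36 Greywater=33 Juniper=36 → close Juniper (overflow 24)
  36÷2 = 18 each, +1 to first 0
Round 5: Briarlake=54 Greywater=51 → close Briarlake (overflow 39)
  54÷1 = 54 each, +1 to first 0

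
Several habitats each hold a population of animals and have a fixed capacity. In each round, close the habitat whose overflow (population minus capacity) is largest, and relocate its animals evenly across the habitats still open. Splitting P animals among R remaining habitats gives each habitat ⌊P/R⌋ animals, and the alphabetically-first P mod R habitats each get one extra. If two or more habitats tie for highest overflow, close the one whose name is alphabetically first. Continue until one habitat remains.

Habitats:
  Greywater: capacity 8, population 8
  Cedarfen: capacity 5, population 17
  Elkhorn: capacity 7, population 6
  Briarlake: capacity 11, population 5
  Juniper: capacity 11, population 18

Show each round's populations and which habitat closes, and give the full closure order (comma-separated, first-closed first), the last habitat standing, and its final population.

Closure order: Cedarfen, Juniper, Greywater, Elkhorn
Last habitat: Briarlake with 54 animals

Round 1: Briarlake=5 Cedarfen=17 Elkhorn=6 Greywater=8 Juniper=18 → close Cedarfen (overflow 12)
  17÷4 = 4 each, +1 to first 1
Round 2: Briarlake=10 Elkhorn=10 Greywater=12 Juniper=22 → close Juniper (overflow 11)
  22÷3 = 7 each, +1 to first 1
Round 3: Briarlake=18 Elkhorn=17 Greywater=19 → close Greywater (overflow 11)
  19÷2 = 9 each, +1 to first 1
Round 4: Briarlake=28 Elkhorn=26 → close Elkhorn (overflow 19)
  26÷1 = 26 each, +1 to first 0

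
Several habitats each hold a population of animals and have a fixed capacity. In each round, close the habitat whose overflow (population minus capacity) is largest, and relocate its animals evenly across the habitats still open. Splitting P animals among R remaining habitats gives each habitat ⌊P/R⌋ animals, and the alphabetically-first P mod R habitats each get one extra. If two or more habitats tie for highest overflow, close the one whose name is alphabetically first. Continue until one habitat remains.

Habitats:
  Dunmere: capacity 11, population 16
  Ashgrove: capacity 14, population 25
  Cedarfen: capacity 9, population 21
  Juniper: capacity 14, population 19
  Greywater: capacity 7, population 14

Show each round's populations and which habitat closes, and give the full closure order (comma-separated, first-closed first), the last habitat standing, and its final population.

Round 1: Ashgrove=25 Cedarfen=21 Dunmere=16 Greywater=14 Juniper=19 → close Cedarfen (overflow 12)
  21÷4 = 5 each, +1 to first 1
Round 2: Ashgrove=31 Dunmere=21 Greywater=19 Juniper=24 → close Ashgrove (overflow 17)
  31÷3 = 10 each, +1 to first 1
Round 3: Dunmere=32 Greywater=29 Juniper=34 → close Greywater (overflow 22)
  29÷2 = 14 each, +1 to first 1
Round 4: Dunmere=47 Juniper=48 → close Dunmere (overflow 36)
  47÷1 = 47 each, +1 to first 0

Closure order: Cedarfen, Ashgrove, Greywater, Dunmere
Last habitat: Juniper with 95 animals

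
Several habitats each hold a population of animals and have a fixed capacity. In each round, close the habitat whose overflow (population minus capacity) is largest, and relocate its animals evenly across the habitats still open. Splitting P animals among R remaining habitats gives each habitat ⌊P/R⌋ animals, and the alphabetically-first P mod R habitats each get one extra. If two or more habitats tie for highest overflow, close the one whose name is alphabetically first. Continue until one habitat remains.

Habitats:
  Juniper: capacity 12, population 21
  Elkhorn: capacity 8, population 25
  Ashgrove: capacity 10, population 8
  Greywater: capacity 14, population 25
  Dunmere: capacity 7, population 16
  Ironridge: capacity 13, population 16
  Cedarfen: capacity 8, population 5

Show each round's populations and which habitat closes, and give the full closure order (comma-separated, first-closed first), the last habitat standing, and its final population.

Closure order: Elkhorn, Greywater, Dunmere, Juniper, Ironridge, Ashgrove
Last habitat: Cedarfen with 116 animals

Round 1: Ashgrove=8 Cedarfen=5 Dunmere=16 Elkhorn=25 Greywater=25 Ironridge=16 Juniper=21 → close Elkhorn (overflow 17)
  25÷6 = 4 each, +1 to first 1
Round 2: Ashgrove=13 Cedarfen=9 Dunmere=20 Greywater=29 Ironridge=20 Juniper=25 → close Greywater (overflow 15)
  29÷5 = 5 each, +1 to first 4
Round 3: Ashgrove=19 Cedarfen=15 Dunmere=26 Ironridge=26 Juniper=30 → close Dunmere (overflow 19)
  26÷4 = 6 each, +1 to first 2
Round 4: Ashgrove=26 Cedarfen=22 Ironridge=32 Juniper=36 → close Juniper (overflow 24)
  36÷3 = 12 each, +1 to first 0
Round 5: Ashgrove=38 Cedarfen=34 Ironridge=44 → close Ironridge (overflow 31)
  44÷2 = 22 each, +1 to first 0
Round 6: Ashgrove=60 Cedarfen=56 → close Ashgrove (overflow 50)
  60÷1 = 60 each, +1 to first 0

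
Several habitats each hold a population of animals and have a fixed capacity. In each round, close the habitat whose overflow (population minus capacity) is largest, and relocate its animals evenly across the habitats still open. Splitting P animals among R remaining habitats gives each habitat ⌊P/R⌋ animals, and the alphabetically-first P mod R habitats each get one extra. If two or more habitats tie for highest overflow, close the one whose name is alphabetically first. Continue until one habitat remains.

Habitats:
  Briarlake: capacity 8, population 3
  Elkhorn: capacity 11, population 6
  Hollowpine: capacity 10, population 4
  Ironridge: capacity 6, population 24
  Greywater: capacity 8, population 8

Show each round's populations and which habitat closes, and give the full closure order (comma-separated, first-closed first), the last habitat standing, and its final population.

Closure order: Ironridge, Greywater, Briarlake, Elkhorn
Last habitat: Hollowpine with 45 animals

Round 1: Briarlake=3 Elkhorn=6 Greywater=8 Hollowpine=4 Ironridge=24 → close Ironridge (overflow 18)
  24÷4 = 6 each, +1 to first 0
Round 2: Briarlake=9 Elkhorn=12 Greywater=14 Hollowpine=10 → close Greywater (overflow 6)
  14÷3 = 4 each, +1 to first 2
Round 3: Briarlake=14 Elkhorn=17 Hollowpine=14 → close Briarlake (overflow 6)
  14÷2 = 7 each, +1 to first 0
Round 4: Elkhorn=24 Hollowpine=21 → close Elkhorn (overflow 13)
  24÷1 = 24 each, +1 to first 0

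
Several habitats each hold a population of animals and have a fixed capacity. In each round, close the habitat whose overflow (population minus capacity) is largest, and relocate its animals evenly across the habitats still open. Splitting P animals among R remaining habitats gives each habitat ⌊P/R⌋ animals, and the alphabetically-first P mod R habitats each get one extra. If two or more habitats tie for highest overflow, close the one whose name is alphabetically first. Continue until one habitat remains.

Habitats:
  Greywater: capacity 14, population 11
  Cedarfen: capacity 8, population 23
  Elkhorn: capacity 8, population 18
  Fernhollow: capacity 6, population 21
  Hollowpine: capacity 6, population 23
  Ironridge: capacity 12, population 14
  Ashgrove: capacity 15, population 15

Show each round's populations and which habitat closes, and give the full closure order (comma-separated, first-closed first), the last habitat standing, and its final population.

Closure order: Hollowpine, Cedarfen, Fernhollow, Elkhorn, Ashgrove, Ironridge
Last habitat: Greywater with 125 animals

Round 1: Ashgrove=15 Cedarfen=23 Elkhorn=18 Fernhollow=21 Greywater=11 Hollowpine=23 Ironridge=14 → close Hollowpine (overflow 17)
  23÷6 = 3 each, +1 to first 5
Round 2: Ashgrove=19 Cedarfen=27 Elkhorn=22 Fernhollow=25 Greywater=15 Ironridge=17 → close Cedarfen (overflow 19)
  27÷5 = 5 each, +1 to first 2
Round 3: Ashgrove=25 Elkhorn=28 Fernhollow=30 Greywater=20 Ironridge=22 → close Fernhollow (overflow 24)
  30÷4 = 7 each, +1 to first 2
Round 4: Ashgrove=33 Elkhorn=36 Greywater=27 Ironridge=29 → close Elkhorn (overflow 28)
  36÷3 = 12 each, +1 to first 0
Round 5: Ashgrove=45 Greywater=39 Ironridge=41 → close Ashgrove (overflow 30)
  45÷2 = 22 each, +1 to first 1
Round 6: Greywater=62 Ironridge=63 → close Ironridge (overflow 51)
  63÷1 = 63 each, +1 to first 0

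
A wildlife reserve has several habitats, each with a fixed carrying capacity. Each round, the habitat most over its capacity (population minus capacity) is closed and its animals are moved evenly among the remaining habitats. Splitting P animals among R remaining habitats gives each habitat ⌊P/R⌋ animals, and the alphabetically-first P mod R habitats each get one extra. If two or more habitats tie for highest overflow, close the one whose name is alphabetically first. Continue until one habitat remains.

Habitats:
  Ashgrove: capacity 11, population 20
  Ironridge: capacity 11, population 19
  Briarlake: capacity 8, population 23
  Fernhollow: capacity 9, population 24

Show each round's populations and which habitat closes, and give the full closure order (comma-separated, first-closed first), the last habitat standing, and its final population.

Closure order: Briarlake, Fernhollow, Ashgrove
Last habitat: Ironridge with 86 animals

Round 1: Ashgrove=20 Briarlake=23 Fernhollow=24 Ironridge=19 → close Briarlake (overflow 15)
  23÷3 = 7 each, +1 to first 2
Round 2: Ashgrove=28 Fernhollow=32 Ironridge=26 → close Fernhollow (overflow 23)
  32÷2 = 16 each, +1 to first 0
Round 3: Ashgrove=44 Ironridge=42 → close Ashgrove (overflow 33)
  44÷1 = 44 each, +1 to first 0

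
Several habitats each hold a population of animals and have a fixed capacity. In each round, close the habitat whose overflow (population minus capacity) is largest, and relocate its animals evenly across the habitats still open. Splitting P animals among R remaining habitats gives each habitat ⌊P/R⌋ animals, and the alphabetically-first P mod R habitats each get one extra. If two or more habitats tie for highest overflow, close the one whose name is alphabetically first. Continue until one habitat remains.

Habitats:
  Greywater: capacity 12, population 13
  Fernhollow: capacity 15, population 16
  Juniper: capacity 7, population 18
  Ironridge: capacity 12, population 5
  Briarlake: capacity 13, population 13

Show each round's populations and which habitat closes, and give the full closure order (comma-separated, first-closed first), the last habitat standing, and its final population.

Closure order: Juniper, Fernhollow, Briarlake, Greywater
Last habitat: Ironridge with 65 animals

Round 1: Briarlake=13 Fernhollow=16 Greywater=13 Ironridge=5 Juniper=18 → close Juniper (overflow 11)
  18÷4 = 4 each, +1 to first 2
Round 2: Briarlake=18 Fernhollow=21 Greywater=17 Ironridge=9 → close Fernhollow (overflow 6)
  21÷3 = 7 each, +1 to first 0
Round 3: Briarlake=25 Greywater=24 Ironridge=16 → close Briarlake (overflow 12)
  25÷2 = 12 each, +1 to first 1
Round 4: Greywater=37 Ironridge=28 → close Greywater (overflow 25)
  37÷1 = 37 each, +1 to first 0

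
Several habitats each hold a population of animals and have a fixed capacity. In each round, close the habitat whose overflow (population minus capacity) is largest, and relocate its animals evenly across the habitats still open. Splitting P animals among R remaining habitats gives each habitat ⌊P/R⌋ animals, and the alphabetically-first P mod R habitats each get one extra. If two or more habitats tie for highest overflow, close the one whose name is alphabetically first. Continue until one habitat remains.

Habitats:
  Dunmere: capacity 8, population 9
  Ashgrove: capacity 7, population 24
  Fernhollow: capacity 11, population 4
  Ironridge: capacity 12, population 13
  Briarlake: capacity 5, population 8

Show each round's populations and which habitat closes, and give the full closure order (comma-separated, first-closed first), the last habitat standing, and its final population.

Closure order: Ashgrove, Briarlake, Dunmere, Ironridge
Last habitat: Fernhollow with 58 animals

Round 1: Ashgrove=24 Briarlake=8 Dunmere=9 Fernhollow=4 Ironridge=13 → close Ashgrove (overflow 17)
  24÷4 = 6 each, +1 to first 0
Round 2: Briarlake=14 Dunmere=15 Fernhollow=10 Ironridge=19 → close Briarlake (overflow 9)
  14÷3 = 4 each, +1 to first 2
Round 3: Dunmere=20 Fernhollow=15 Ironridge=23 → close Dunmere (overflow 12)
  20÷2 = 10 each, +1 to first 0
Round 4: Fernhollow=25 Ironridge=33 → close Ironridge (overflow 21)
  33÷1 = 33 each, +1 to first 0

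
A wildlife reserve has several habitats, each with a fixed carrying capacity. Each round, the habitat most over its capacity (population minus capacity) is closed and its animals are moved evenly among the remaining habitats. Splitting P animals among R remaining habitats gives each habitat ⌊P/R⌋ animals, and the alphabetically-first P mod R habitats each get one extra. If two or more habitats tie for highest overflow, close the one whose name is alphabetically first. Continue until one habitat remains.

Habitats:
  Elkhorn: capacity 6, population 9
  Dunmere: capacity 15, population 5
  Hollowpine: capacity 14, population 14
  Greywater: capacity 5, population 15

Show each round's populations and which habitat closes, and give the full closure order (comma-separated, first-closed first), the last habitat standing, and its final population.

Round 1: Dunmere=5 Elkhorn=9 Greywater=15 Hollowpine=14 → close Greywater (overflow 10)
  15÷3 = 5 each, +1 to first 0
Round 2: Dunmere=10 Elkhorn=14 Hollowpine=19 → close Elkhorn (overflow 8)
  14÷2 = 7 each, +1 to first 0
Round 3: Dunmere=17 Hollowpine=26 → close Hollowpine (overflow 12)
  26÷1 = 26 each, +1 to first 0

Closure order: Greywater, Elkhorn, Hollowpine
Last habitat: Dunmere with 43 animals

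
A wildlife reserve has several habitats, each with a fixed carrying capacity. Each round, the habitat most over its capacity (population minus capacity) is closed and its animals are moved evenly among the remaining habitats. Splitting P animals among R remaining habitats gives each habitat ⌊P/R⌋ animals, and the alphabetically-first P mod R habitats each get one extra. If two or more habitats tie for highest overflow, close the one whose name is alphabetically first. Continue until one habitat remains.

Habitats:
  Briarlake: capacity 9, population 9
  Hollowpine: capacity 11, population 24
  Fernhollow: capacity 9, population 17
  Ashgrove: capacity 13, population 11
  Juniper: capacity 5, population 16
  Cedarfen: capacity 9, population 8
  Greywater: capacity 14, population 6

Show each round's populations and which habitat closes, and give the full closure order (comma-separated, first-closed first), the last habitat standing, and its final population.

Closure order: Hollowpine, Juniper, Fernhollow, Briarlake, Ashgrove, Cedarfen
Last habitat: Greywater with 91 animals

Round 1: Ashgrove=11 Briarlake=9 Cedarfen=8 Fernhollow=17 Greywater=6 Hollowpine=24 Juniper=16 → close Hollowpine (overflow 13)
  24÷6 = 4 each, +1 to first 0
Round 2: Ashgrove=15 Briarlake=13 Cedarfen=12 Fernhollow=21 Greywater=10 Juniper=20 → close Juniper (overflow 15)
  20÷5 = 4 each, +1 to first 0
Round 3: Ashgrove=19 Briarlake=17 Cedarfen=16 Fernhollow=25 Greywater=14 → close Fernhollow (overflow 16)
  25÷4 = 6 each, +1 to first 1
Round 4: Ashgrove=26 Briarlake=23 Cedarfen=22 Greywater=20 → close Briarlake (overflow 14)
  23÷3 = 7 each, +1 to first 2
Round 5: Ashgrove=34 Cedarfen=30 Greywater=27 → close Ashgrove (overflow 21)
  34÷2 = 17 each, +1 to first 0
Round 6: Cedarfen=47 Greywater=44 → close Cedarfen (overflow 38)
  47÷1 = 47 each, +1 to first 0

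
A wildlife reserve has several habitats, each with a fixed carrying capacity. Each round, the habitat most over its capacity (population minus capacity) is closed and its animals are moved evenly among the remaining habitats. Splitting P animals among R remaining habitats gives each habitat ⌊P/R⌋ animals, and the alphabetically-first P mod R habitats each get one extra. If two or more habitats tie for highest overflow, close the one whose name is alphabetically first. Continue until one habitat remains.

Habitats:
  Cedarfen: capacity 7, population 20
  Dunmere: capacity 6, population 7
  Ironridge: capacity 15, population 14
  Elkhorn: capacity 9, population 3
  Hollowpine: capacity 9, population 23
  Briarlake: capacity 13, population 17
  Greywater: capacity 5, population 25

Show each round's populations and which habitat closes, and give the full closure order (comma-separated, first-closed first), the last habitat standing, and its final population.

Round 1: Briarlake=17 Cedarfen=20 Dunmere=7 Elkhorn=3 Greywater=25 Hollowpine=23 Ironridge=14 → close Greywater (overflow 20)
  25÷6 = 4 each, +1 to first 1
Round 2: Briarlake=22 Cedarfen=24 Dunmere=11 Elkhorn=7 Hollowpine=27 Ironridge=18 → close Hollowpine (overflow 18)
  27÷5 = 5 each, +1 to first 2
Round 3: Briarlake=28 Cedarfen=30 Dunmere=16 Elkhorn=12 Ironridge=23 → close Cedarfen (overflow 23)
  30÷4 = 7 each, +1 to first 2
Round 4: Briarlake=36 Dunmere=24 Elkhorn=19 Ironridge=30 → close Briarlake (overflow 23)
  36÷3 = 12 each, +1 to first 0
Round 5: Dunmere=36 Elkhorn=31 Ironridge=42 → close Dunmere (overflow 30)
  36÷2 = 18 each, +1 to first 0
Round 6: Elkhorn=49 Ironridge=60 → close Ironridge (overflow 45)
  60÷1 = 60 each, +1 to first 0

Closure order: Greywater, Hollowpine, Cedarfen, Briarlake, Dunmere, Ironridge
Last habitat: Elkhorn with 109 animals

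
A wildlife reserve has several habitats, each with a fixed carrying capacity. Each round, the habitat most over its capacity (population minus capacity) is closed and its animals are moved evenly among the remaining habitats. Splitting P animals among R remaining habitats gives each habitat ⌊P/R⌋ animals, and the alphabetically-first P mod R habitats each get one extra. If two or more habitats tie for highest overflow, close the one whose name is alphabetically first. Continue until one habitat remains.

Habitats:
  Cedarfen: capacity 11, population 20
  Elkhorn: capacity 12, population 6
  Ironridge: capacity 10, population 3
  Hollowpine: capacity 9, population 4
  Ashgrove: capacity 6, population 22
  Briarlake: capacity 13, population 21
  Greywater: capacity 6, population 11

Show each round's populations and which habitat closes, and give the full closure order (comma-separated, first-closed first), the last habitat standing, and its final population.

Closure order: Ashgrove, Cedarfen, Briarlake, Greywater, Elkhorn, Hollowpine
Last habitat: Ironridge with 87 animals

Round 1: Ashgrove=22 Briarlake=21 Cedarfen=20 Elkhorn=6 Greywater=11 Hollowpine=4 Ironridge=3 → close Ashgrove (overflow 16)
  22÷6 = 3 each, +1 to first 4
Round 2: Briarlake=25 Cedarfen=24 Elkhorn=10 Greywater=15 Hollowpine=7 Ironridge=6 → close Cedarfen (overflow 13)
  24÷5 = 4 each, +1 to first 4
Round 3: Briarlake=30 Elkhorn=15 Greywater=20 Hollowpine=12 Ironridge=10 → close Briarlake (overflow 17)
  30÷4 = 7 each, +1 to first 2
Round 4: Elkhorn=23 Greywater=28 Hollowpine=19 Ironridge=17 → close Greywater (overflow 22)
  28÷3 = 9 each, +1 to first 1
Round 5: Elkhorn=33 Hollowpine=28 Ironridge=26 → close Elkhorn (overflow 21)
  33÷2 = 16 each, +1 to first 1
Round 6: Hollowpine=45 Ironridge=42 → close Hollowpine (overflow 36)
  45÷1 = 45 each, +1 to first 0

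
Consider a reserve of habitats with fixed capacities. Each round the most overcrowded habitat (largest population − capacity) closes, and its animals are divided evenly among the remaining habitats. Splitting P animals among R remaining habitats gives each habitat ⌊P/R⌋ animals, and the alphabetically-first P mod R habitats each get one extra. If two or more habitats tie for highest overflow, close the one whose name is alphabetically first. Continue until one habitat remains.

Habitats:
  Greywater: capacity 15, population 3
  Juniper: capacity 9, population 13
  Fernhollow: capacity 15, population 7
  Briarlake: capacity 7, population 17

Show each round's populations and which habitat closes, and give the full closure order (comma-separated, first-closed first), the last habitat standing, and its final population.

Closure order: Briarlake, Juniper, Fernhollow
Last habitat: Greywater with 40 animals

Round 1: Briarlake=17 Fernhollow=7 Greywater=3 Juniper=13 → close Briarlake (overflow 10)
  17÷3 = 5 each, +1 to first 2
Round 2: Fernhollow=13 Greywater=9 Juniper=18 → close Juniper (overflow 9)
  18÷2 = 9 each, +1 to first 0
Round 3: Fernhollow=22 Greywater=18 → close Fernhollow (overflow 7)
  22÷1 = 22 each, +1 to first 0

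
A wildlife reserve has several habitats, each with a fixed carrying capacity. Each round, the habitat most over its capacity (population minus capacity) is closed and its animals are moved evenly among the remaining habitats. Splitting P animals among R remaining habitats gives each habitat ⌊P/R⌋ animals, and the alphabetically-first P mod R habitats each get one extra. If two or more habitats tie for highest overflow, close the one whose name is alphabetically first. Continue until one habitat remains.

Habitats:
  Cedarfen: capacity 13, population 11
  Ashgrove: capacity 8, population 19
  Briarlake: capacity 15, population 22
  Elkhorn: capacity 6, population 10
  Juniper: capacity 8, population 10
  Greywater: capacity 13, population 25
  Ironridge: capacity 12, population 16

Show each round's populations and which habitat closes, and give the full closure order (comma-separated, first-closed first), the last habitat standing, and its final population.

Closure order: Greywater, Ashgrove, Briarlake, Elkhorn, Ironridge, Juniper
Last habitat: Cedarfen with 113 animals

Round 1: Ashgrove=19 Briarlake=22 Cedarfen=11 Elkhorn=10 Greywater=25 Ironridge=16 Juniper=10 → close Greywater (overflow 12)
  25÷6 = 4 each, +1 to first 1
Round 2: Ashgrove=24 Briarlake=26 Cedarfen=15 Elkhorn=14 Ironridge=20 Juniper=14 → close Ashgrove (overflow 16)
  24÷5 = 4 each, +1 to first 4
Round 3: Briarlake=31 Cedarfen=20 Elkhorn=19 Ironridge=25 Juniper=18 → close Briarlake (overflow 16)
  31÷4 = 7 each, +1 to first 3
Round 4: Cedarfen=28 Elkhorn=27 Ironridge=33 Juniper=25 → close Elkhorn (overflow 21)
  27÷3 = 9 each, +1 to first 0
Round 5: Cedarfen=37 Ironridge=42 Juniper=34 → close Ironridge (overflow 30)
  42÷2 = 21 each, +1 to first 0
Round 6: Cedarfen=58 Juniper=55 → close Juniper (overflow 47)
  55÷1 = 55 each, +1 to first 0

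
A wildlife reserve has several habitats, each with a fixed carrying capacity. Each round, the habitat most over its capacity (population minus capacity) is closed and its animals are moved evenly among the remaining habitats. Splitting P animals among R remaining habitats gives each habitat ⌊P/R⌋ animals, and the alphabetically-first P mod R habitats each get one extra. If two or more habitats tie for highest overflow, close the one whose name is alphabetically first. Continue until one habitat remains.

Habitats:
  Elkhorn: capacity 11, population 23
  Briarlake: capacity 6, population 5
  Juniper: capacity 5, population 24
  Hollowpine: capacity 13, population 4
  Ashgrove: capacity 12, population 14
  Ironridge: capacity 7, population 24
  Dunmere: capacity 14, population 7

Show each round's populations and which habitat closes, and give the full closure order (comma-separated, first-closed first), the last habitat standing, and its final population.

Closure order: Juniper, Ironridge, Elkhorn, Ashgrove, Briarlake, Dunmere
Last habitat: Hollowpine with 101 animals

Round 1: Ashgrove=14 Briarlake=5 Dunmere=7 Elkhorn=23 Hollowpine=4 Ironridge=24 Juniper=24 → close Juniper (overflow 19)
  24÷6 = 4 each, +1 to first 0
Round 2: Ashgrove=18 Briarlake=9 Dunmere=11 Elkhorn=27 Hollowpine=8 Ironridge=28 → close Ironridge (overflow 21)
  28÷5 = 5 each, +1 to first 3
Round 3: Ashgrove=24 Briarlake=15 Dunmere=17 Elkhorn=32 Hollowpine=13 → close Elkhorn (overflow 21)
  32÷4 = 8 each, +1 to first 0
Round 4: Ashgrove=32 Briarlake=23 Dunmere=25 Hollowpine=21 → close Ashgrove (overflow 20)
  32÷3 = 10 each, +1 to first 2
Round 5: Briarlake=34 Dunmere=36 Hollowpine=31 → close Briarlake (overflow 28)
  34÷2 = 17 each, +1 to first 0
Round 6: Dunmere=53 Hollowpine=48 → close Dunmere (overflow 39)
  53÷1 = 53 each, +1 to first 0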